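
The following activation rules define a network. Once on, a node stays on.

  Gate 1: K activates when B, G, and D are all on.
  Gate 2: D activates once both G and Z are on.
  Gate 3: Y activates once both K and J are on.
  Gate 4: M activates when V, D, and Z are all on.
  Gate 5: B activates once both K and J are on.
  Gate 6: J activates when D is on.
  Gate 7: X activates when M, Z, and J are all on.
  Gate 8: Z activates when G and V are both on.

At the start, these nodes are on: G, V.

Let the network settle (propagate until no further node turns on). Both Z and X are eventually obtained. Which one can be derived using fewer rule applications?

Z

Z: Gate 8: G and V on → Z on. [1 rule application]
X: G and V are on, so Z activates (Gate 8). G and Z are on, so D activates (Gate 2). Gate 6: D on → J on. V, D, and Z are on, so M activates (Gate 4). Gate 7: M, Z, and J on → X on. [5 rule applications]
Z needs fewer.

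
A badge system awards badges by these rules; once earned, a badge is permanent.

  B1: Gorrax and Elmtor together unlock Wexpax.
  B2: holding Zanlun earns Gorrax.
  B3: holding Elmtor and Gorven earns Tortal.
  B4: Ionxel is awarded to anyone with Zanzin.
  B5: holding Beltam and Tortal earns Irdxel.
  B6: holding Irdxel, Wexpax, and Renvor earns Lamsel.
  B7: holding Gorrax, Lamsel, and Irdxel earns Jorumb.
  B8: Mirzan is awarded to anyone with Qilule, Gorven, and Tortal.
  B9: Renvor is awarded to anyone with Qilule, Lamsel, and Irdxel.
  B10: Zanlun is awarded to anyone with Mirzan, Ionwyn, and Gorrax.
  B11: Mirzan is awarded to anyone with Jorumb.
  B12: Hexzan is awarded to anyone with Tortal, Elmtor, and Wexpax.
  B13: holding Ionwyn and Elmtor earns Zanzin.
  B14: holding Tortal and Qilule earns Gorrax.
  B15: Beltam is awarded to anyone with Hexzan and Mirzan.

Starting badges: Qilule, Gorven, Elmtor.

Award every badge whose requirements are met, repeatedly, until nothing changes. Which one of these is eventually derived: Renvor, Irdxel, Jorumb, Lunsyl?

With Elmtor and Gorven, Tortal is earned (B3).
With Tortal and Qilule, Gorrax is earned (B14).
With Qilule, Gorven, and Tortal, Mirzan is earned (B8).
With Gorrax and Elmtor, Wexpax is earned (B1).
With Tortal, Elmtor, and Wexpax, Hexzan is earned (B12).
With Hexzan and Mirzan, Beltam is earned (B15).
With Beltam and Tortal, Irdxel is earned (B5).
Jorumb would need Gorrax, Lamsel, and Irdxel (B7), but Lamsel is never earned. No rule produces Lunsyl, and it is not given. Renvor would need Qilule, Lamsel, and Irdxel (B9), but Lamsel is never earned.

Irdxel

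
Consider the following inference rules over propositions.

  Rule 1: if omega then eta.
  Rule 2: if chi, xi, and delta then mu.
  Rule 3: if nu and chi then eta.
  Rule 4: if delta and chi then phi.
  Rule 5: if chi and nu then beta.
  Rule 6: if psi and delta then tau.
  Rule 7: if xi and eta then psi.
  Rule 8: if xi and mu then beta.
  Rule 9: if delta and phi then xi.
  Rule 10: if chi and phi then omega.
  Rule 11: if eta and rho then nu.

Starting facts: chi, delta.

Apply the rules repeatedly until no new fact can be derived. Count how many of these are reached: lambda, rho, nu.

No rule produces lambda, and it is not given.
No rule produces rho, and it is not given.
nu would need eta and rho (Rule 11), but rho is never established.
None of the 3 are reached.

0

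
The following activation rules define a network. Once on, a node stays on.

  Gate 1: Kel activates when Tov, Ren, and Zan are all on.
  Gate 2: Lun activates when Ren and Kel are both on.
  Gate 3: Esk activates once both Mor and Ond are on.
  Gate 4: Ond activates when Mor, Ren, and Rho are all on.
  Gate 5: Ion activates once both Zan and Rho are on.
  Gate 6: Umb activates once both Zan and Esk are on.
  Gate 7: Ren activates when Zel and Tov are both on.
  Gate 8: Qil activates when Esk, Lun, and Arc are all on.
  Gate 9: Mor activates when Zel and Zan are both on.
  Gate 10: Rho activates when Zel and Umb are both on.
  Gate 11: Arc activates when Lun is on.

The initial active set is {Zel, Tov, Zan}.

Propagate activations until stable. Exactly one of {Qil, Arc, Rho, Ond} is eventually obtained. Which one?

Gate 7: Zel and Tov on → Ren on.
Gate 1: Tov, Ren, and Zan on → Kel on.
Gate 2: Ren and Kel on → Lun on.
Lun is on, so Arc activates (Gate 11).
Qil would need Esk, Lun, and Arc (Gate 8), but Esk never turns on. Rho would need Zel and Umb (Gate 10), but Umb never turns on. Ond would need Mor, Ren, and Rho (Gate 4), but Rho never turns on.

Arc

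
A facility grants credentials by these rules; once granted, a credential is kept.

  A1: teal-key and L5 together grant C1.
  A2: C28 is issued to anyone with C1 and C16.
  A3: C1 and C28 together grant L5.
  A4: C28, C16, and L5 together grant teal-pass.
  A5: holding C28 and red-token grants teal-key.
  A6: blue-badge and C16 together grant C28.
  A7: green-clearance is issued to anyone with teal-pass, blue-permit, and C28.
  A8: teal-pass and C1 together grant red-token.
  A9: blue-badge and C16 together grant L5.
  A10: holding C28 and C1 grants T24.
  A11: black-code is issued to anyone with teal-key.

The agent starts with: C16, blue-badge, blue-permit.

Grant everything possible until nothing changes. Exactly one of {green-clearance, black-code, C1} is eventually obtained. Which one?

green-clearance

Holding blue-badge and C16 grants L5 (A9).
Holding blue-badge and C16 grants C28 (A6).
Holding C28, C16, and L5 grants teal-pass (A4).
Holding teal-pass, blue-permit, and C28 grants green-clearance (A7).
black-code would need teal-key (A11), but teal-key is never granted. C1 would need teal-key and L5 (A1), but teal-key is never granted.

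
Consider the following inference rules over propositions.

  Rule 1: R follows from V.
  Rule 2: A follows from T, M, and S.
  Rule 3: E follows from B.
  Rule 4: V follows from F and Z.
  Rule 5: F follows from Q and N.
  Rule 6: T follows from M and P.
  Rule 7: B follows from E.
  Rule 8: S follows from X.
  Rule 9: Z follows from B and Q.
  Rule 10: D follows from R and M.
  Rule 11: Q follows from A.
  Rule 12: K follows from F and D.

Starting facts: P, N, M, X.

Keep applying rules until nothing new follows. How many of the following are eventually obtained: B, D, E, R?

0

B would need E (Rule 7), but E is never established.
D would need R and M (Rule 10), but R is never established.
E would need B (Rule 3), but B is never established.
R would need V (Rule 1), but V is never established.
None of the 4 are reached.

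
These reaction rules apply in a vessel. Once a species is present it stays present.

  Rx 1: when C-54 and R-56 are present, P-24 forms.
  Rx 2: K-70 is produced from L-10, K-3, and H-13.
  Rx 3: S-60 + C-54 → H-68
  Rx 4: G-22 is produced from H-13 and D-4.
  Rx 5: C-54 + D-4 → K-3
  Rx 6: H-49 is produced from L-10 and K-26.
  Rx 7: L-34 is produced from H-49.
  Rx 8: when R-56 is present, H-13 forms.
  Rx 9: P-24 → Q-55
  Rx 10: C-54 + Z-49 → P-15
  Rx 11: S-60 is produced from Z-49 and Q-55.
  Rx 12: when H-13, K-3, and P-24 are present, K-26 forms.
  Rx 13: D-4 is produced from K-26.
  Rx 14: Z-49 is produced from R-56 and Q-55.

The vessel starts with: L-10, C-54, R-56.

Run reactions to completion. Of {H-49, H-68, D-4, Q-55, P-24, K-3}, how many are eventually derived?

C-54 and R-56 present → P-24 forms (Rx 1).
P-24 present → Q-55 forms (Rx 9).
R-56 and Q-55 present → Z-49 forms (Rx 14).
Z-49 and Q-55 present → S-60 forms (Rx 11).
S-60 and C-54 present → H-68 forms (Rx 3).
H-49 would need L-10 and K-26 (Rx 6), but K-26 never forms.
H-68: reached.
D-4 would need K-26 (Rx 13), but K-26 never forms.
Q-55: reached.
P-24: reached.
K-3 would need C-54 and D-4 (Rx 5), but D-4 never forms.
Reached: H-68, Q-55, and P-24 — 3 of the 6.

3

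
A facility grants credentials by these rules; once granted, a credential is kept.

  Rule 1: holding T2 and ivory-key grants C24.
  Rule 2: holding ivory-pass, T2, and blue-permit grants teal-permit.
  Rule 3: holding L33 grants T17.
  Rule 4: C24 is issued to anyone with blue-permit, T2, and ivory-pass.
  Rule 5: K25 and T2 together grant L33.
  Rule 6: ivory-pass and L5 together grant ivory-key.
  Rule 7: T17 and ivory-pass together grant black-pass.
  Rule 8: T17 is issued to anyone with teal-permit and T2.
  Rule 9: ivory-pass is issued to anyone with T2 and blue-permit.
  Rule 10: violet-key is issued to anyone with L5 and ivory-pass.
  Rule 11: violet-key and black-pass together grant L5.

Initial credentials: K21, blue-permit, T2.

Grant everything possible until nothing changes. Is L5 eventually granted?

L5 would need violet-key and black-pass (Rule 11), but violet-key is never granted.

No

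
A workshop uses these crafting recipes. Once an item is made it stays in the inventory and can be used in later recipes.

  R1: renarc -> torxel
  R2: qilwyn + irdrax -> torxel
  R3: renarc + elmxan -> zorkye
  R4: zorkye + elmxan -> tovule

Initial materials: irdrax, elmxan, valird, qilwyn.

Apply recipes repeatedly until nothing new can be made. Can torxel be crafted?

Yes

Using R2, qilwyn and irdrax make torxel.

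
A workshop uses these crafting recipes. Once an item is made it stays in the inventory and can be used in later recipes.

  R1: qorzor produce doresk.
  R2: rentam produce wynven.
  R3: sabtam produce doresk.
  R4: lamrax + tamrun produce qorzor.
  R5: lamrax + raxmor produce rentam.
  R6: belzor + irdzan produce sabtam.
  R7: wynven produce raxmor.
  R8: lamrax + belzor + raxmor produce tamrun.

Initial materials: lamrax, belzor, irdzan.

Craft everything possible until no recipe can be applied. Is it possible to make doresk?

Using R6, belzor and irdzan make sabtam.
sabtam → doresk (R3).

Yes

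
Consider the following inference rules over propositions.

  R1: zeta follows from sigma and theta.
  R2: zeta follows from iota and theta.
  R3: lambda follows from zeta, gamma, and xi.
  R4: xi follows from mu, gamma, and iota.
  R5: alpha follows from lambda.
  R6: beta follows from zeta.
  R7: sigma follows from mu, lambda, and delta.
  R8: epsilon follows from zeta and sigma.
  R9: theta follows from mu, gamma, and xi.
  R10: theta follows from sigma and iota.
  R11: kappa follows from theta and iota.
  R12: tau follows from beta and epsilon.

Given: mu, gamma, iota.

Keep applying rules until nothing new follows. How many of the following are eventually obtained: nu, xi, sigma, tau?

1

mu, gamma, and iota hold, so xi follows (R4).
No rule produces nu, and it is not given.
xi: reached.
sigma would need mu, lambda, and delta (R7), but delta is never established.
tau would need beta and epsilon (R12), but epsilon is never established.
Reached: xi — 1 of the 4.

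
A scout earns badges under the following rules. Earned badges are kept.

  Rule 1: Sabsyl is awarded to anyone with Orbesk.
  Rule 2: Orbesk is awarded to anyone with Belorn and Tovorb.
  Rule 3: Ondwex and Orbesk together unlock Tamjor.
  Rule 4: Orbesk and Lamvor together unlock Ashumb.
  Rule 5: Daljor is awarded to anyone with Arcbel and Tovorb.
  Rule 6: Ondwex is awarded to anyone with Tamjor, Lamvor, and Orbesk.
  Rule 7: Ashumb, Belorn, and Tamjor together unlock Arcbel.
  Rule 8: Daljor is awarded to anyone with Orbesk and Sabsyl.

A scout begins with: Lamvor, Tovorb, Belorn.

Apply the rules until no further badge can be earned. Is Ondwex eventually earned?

No

Ondwex would need Tamjor, Lamvor, and Orbesk (Rule 6), but Tamjor is never earned.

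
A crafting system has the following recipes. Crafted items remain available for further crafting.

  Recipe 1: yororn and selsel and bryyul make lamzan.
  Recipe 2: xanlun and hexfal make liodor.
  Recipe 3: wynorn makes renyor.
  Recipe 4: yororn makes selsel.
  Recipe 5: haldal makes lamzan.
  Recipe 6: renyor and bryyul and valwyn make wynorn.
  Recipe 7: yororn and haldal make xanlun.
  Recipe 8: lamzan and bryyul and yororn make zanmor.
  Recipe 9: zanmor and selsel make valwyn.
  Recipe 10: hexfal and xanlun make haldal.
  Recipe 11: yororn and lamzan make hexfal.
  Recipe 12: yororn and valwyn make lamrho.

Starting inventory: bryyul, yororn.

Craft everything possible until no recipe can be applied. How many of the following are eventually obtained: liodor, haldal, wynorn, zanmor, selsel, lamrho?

yororn → selsel (Recipe 4).
Using Recipe 1, yororn, selsel, and bryyul make lamzan.
lamzan and bryyul and yororn → zanmor (Recipe 8).
zanmor and selsel → valwyn (Recipe 9).
Using Recipe 12, yororn and valwyn make lamrho.
liodor would need xanlun and hexfal (Recipe 2), but xanlun is never obtained.
haldal would need hexfal and xanlun (Recipe 10), but xanlun is never obtained.
wynorn would need renyor, bryyul, and valwyn (Recipe 6), but renyor is never obtained.
zanmor: reached.
selsel: reached.
lamrho: reached.
Reached: zanmor, selsel, and lamrho — 3 of the 6.

3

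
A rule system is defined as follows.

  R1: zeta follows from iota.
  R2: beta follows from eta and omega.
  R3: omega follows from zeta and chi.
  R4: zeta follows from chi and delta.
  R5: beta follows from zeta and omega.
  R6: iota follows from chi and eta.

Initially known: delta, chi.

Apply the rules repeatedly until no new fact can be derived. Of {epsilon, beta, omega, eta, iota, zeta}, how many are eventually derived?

chi and delta hold, so zeta follows (R4).
zeta and chi hold, so omega follows (R3).
From zeta and omega, R5 gives beta.
No rule produces epsilon, and it is not given.
beta: reached.
omega: reached.
No rule produces eta, and it is not given.
iota would need chi and eta (R6), but eta is never established.
zeta: reached.
Reached: beta, omega, and zeta — 3 of the 6.

3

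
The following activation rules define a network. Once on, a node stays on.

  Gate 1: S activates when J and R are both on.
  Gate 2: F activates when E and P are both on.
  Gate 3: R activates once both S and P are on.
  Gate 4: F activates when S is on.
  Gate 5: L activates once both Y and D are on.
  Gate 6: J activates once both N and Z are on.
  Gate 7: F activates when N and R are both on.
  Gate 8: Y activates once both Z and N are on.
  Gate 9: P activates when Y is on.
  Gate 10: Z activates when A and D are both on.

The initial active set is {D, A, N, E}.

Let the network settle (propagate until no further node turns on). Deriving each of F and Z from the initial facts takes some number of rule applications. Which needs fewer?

Z

Z: Gate 10: A and D on → Z on. [1 rule application]
F: A and D are on, so Z activates (Gate 10). Z and N are on, so Y activates (Gate 8). Gate 9: Y on → P on. E and P are on, so F activates (Gate 2). [4 rule applications]
Z needs fewer.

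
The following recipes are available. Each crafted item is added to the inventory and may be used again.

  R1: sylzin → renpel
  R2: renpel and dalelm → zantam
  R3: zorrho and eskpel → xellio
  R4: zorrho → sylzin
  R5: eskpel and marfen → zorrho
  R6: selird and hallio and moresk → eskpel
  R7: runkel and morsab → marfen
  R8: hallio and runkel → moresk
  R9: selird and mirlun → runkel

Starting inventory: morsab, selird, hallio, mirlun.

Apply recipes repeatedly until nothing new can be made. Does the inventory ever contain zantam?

No

zantam would need renpel and dalelm (R2), but dalelm is never obtained.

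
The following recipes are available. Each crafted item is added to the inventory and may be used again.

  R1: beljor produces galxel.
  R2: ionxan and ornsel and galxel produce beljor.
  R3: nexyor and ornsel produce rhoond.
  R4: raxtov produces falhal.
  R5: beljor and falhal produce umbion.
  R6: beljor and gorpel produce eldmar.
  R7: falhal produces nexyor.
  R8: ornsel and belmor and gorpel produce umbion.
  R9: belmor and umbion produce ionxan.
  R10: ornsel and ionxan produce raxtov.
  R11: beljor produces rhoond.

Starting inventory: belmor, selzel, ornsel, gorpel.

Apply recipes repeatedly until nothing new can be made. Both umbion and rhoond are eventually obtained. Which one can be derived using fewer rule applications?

umbion

umbion: Using R8, ornsel, belmor, and gorpel make umbion. [1 rule application]
rhoond: Using R8, ornsel, belmor, and gorpel make umbion. Using R9, belmor and umbion make ionxan. Using R10, ornsel and ionxan make raxtov. Using R4, raxtov makes falhal. falhal → nexyor (R7). nexyor and ornsel → rhoond (R3). [6 rule applications]
umbion needs fewer.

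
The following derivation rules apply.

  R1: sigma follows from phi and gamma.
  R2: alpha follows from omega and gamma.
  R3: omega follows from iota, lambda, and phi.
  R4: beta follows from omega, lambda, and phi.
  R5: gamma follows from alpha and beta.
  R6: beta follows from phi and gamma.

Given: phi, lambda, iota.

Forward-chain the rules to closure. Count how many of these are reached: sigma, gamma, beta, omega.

2

iota, lambda, and phi hold, so omega follows (R3).
From omega, lambda, and phi, R4 gives beta.
sigma would need phi and gamma (R1), but gamma is never established.
gamma would need alpha and beta (R5), but alpha is never established.
beta: reached.
omega: reached.
Reached: beta and omega — 2 of the 4.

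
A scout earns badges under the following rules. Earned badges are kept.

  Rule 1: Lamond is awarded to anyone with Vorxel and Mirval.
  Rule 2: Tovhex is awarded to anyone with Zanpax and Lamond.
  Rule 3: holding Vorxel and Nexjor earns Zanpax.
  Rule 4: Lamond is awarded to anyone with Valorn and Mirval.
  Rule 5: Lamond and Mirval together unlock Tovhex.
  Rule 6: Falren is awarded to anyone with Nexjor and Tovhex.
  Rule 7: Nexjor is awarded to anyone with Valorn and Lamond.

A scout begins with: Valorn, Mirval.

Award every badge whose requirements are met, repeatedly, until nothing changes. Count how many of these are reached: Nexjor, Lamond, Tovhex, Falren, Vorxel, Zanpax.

With Valorn and Mirval, Lamond is earned (Rule 4).
With Lamond and Mirval, Tovhex is earned (Rule 5).
With Valorn and Lamond, Nexjor is earned (Rule 7).
With Nexjor and Tovhex, Falren is earned (Rule 6).
Nexjor: reached.
Lamond: reached.
Tovhex: reached.
Falren: reached.
No rule produces Vorxel, and it is not given.
Zanpax would need Vorxel and Nexjor (Rule 3), but Vorxel is never earned.
Reached: Nexjor, Lamond, Tovhex, and Falren — 4 of the 6.

4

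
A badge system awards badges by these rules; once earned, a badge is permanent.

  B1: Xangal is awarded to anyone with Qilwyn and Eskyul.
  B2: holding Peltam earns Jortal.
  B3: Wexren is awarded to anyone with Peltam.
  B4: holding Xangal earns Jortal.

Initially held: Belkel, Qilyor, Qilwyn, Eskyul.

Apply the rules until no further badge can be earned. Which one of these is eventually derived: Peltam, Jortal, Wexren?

With Qilwyn and Eskyul, Xangal is earned (B1).
With Xangal, Jortal is earned (B4).
Wexren would need Peltam (B3), but Peltam is never earned. No rule produces Peltam, and it is not given.

Jortal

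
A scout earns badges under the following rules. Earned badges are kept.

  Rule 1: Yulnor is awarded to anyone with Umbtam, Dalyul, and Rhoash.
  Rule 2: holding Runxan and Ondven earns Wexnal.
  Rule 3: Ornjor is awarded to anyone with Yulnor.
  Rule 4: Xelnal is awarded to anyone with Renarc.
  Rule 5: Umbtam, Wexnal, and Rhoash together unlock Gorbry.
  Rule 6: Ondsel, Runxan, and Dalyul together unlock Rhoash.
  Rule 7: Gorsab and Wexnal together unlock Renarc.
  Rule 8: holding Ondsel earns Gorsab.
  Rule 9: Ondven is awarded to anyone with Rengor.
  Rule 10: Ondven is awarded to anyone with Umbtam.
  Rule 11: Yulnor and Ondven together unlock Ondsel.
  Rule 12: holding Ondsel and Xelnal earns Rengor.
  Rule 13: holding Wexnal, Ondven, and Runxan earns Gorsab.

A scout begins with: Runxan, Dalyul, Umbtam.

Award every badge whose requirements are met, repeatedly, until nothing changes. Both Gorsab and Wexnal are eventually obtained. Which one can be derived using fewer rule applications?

Wexnal

Wexnal: With Umbtam, Ondven is earned (Rule 10). With Runxan and Ondven, Wexnal is earned (Rule 2). [2 rule applications]
Gorsab: With Umbtam, Ondven is earned (Rule 10). With Runxan and Ondven, Wexnal is earned (Rule 2). With Wexnal, Ondven, and Runxan, Gorsab is earned (Rule 13). [3 rule applications]
Wexnal needs fewer.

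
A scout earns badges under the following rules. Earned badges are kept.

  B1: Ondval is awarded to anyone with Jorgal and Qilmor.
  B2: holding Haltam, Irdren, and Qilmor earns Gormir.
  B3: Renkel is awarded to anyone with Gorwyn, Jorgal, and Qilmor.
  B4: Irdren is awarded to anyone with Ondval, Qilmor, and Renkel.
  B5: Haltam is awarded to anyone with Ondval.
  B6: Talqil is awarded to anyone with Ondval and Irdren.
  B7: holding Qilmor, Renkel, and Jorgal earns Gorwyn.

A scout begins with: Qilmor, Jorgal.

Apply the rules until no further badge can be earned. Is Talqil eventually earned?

No

Talqil would need Ondval and Irdren (B6), but Irdren is never earned.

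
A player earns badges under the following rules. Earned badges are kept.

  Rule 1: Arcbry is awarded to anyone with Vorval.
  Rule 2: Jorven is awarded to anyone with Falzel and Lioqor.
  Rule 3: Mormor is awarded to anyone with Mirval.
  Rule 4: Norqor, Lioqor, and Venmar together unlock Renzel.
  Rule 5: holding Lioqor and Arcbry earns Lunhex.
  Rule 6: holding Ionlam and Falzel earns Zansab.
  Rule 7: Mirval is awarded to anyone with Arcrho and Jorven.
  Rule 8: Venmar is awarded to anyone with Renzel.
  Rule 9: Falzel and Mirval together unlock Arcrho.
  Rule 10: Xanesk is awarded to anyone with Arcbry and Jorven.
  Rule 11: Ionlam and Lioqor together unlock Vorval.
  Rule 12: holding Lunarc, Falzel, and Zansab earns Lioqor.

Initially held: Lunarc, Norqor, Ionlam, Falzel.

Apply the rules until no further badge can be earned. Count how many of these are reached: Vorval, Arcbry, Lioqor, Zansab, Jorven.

5

With Ionlam and Falzel, Zansab is earned (Rule 6).
With Lunarc, Falzel, and Zansab, Lioqor is earned (Rule 12).
With Ionlam and Lioqor, Vorval is earned (Rule 11).
With Falzel and Lioqor, Jorven is earned (Rule 2).
With Vorval, Arcbry is earned (Rule 1).
Vorval: reached.
Arcbry: reached.
Lioqor: reached.
Zansab: reached.
Jorven: reached.
All 5 are reached.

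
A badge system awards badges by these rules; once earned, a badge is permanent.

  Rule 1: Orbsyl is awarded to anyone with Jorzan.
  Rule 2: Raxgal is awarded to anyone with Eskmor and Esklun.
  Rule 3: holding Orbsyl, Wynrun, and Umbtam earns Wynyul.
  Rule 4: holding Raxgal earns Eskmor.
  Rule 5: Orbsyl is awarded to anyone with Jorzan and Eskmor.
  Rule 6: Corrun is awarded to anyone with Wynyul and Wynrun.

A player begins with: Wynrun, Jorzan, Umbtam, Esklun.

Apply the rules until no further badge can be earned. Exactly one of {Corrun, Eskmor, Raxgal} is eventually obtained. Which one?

With Jorzan, Orbsyl is earned (Rule 1).
With Orbsyl, Wynrun, and Umbtam, Wynyul is earned (Rule 3).
With Wynyul and Wynrun, Corrun is earned (Rule 6).
Raxgal would need Eskmor and Esklun (Rule 2), but Eskmor is never earned. Eskmor would need Raxgal (Rule 4), but Raxgal is never earned.

Corrun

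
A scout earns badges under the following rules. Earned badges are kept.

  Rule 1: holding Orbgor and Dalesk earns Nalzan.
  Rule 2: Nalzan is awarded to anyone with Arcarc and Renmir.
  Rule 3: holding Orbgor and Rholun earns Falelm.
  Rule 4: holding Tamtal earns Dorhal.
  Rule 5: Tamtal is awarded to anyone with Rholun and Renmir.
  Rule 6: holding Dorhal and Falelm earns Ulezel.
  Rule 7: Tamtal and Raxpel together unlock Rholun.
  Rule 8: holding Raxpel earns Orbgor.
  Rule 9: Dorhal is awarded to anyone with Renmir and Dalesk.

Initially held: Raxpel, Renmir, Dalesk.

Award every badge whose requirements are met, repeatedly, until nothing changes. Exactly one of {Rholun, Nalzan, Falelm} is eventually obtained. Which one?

With Raxpel, Orbgor is earned (Rule 8).
With Orbgor and Dalesk, Nalzan is earned (Rule 1).
Rholun would need Tamtal and Raxpel (Rule 7), but Tamtal is never earned. Falelm would need Orbgor and Rholun (Rule 3), but Rholun is never earned.

Nalzan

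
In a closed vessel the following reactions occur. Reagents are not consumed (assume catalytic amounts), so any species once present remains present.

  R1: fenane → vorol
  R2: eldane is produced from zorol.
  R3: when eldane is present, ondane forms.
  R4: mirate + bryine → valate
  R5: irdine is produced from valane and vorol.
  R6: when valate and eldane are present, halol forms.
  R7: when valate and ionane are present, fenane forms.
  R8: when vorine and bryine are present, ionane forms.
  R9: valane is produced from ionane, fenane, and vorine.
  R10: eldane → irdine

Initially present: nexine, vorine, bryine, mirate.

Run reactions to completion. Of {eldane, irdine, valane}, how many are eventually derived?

mirate and bryine present → valate forms (R4).
vorine and bryine present → ionane forms (R8).
valate and ionane present → fenane forms (R7).
ionane, fenane, and vorine present → valane forms (R9).
fenane present → vorol forms (R1).
valane and vorol present → irdine forms (R5).
eldane would need zorol (R2), but zorol never forms.
irdine: reached.
valane: reached.
Reached: irdine and valane — 2 of the 3.

2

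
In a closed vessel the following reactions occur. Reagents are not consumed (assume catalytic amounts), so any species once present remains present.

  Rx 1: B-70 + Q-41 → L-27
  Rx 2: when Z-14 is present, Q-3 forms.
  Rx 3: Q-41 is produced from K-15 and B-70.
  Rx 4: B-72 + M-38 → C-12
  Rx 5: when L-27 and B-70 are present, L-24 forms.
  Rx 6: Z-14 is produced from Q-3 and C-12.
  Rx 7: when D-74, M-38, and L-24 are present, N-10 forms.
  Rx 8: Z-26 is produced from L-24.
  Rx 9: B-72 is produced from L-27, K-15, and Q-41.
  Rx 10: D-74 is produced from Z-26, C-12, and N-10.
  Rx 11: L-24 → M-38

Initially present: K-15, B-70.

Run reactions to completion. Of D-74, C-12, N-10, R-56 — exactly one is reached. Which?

K-15 and B-70 present → Q-41 forms (Rx 3).
B-70 and Q-41 present → L-27 forms (Rx 1).
L-27, K-15, and Q-41 present → B-72 forms (Rx 9).
L-27 and B-70 present → L-24 forms (Rx 5).
L-24 present → M-38 forms (Rx 11).
B-72 and M-38 present → C-12 forms (Rx 4).
N-10 would need D-74, M-38, and L-24 (Rx 7), but D-74 never forms. D-74 would need Z-26, C-12, and N-10 (Rx 10), but N-10 never forms. No rule produces R-56, and it is not given.

C-12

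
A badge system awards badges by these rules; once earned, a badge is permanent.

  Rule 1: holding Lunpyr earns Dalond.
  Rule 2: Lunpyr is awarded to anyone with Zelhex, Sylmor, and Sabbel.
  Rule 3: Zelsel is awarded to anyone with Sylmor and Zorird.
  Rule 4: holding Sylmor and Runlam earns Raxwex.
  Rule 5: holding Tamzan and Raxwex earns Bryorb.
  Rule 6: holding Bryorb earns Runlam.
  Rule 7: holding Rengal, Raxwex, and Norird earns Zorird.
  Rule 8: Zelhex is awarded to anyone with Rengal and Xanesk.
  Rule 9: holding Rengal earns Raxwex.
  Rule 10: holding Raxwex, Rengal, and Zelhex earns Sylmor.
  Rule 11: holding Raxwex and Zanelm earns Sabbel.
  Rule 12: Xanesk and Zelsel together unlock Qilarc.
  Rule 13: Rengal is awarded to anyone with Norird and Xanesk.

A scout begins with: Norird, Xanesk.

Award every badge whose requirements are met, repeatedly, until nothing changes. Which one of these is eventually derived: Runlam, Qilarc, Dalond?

Qilarc

With Norird and Xanesk, Rengal is earned (Rule 13).
With Rengal and Xanesk, Zelhex is earned (Rule 8).
With Rengal, Raxwex is earned (Rule 9).
With Rengal, Raxwex, and Norird, Zorird is earned (Rule 7).
With Raxwex, Rengal, and Zelhex, Sylmor is earned (Rule 10).
With Sylmor and Zorird, Zelsel is earned (Rule 3).
With Xanesk and Zelsel, Qilarc is earned (Rule 12).
Runlam would need Bryorb (Rule 6), but Bryorb is never earned. Dalond would need Lunpyr (Rule 1), but Lunpyr is never earned.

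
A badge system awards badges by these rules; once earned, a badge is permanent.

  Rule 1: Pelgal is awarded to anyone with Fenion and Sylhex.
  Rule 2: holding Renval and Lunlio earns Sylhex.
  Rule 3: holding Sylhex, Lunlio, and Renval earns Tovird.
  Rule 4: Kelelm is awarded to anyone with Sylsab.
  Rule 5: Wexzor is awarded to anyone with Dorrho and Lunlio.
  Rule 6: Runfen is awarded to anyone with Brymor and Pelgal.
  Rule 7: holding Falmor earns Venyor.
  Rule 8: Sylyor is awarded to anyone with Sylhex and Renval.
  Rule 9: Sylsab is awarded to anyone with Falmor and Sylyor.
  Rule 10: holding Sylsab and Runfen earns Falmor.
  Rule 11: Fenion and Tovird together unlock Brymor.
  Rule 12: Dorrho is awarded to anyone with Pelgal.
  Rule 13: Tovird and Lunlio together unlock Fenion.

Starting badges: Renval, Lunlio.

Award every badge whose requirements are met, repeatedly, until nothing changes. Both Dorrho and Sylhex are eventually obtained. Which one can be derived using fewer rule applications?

Sylhex: With Renval and Lunlio, Sylhex is earned (Rule 2). [1 rule application]
Dorrho: With Renval and Lunlio, Sylhex is earned (Rule 2). With Sylhex, Lunlio, and Renval, Tovird is earned (Rule 3). With Tovird and Lunlio, Fenion is earned (Rule 13). With Fenion and Sylhex, Pelgal is earned (Rule 1). With Pelgal, Dorrho is earned (Rule 12). [5 rule applications]
Sylhex needs fewer.

Sylhex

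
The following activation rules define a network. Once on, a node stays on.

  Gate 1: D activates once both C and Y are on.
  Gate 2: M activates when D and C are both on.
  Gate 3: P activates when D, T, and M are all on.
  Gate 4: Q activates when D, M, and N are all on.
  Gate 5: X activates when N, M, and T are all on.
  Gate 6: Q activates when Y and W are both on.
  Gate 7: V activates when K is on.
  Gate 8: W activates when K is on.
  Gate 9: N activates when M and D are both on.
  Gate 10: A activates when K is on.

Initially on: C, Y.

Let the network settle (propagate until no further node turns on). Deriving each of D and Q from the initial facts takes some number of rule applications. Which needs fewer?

D

D: Gate 1: C and Y on → D on. [1 rule application]
Q: Gate 1: C and Y on → D on. Gate 2: D and C on → M on. Gate 9: M and D on → N on. Gate 4: D, M, and N on → Q on. [4 rule applications]
D needs fewer.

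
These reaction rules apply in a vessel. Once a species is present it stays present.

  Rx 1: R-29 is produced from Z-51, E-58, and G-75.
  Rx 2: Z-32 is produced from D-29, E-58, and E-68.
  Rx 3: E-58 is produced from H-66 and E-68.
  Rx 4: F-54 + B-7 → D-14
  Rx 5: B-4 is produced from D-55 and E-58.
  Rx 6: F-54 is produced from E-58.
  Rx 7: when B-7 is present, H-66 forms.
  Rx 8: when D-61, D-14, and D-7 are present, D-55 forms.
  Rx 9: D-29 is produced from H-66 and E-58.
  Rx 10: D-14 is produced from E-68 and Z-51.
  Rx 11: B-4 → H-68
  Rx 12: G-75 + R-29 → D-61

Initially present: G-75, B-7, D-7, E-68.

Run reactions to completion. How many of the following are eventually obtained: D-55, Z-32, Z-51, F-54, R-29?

B-7 present → H-66 forms (Rx 7).
H-66 and E-68 present → E-58 forms (Rx 3).
H-66 and E-58 present → D-29 forms (Rx 9).
E-58 present → F-54 forms (Rx 6).
D-29, E-58, and E-68 present → Z-32 forms (Rx 2).
D-55 would need D-61, D-14, and D-7 (Rx 8), but D-61 never forms.
Z-32: reached.
No rule produces Z-51, and it is not given.
F-54: reached.
R-29 would need Z-51, E-58, and G-75 (Rx 1), but Z-51 never forms.
Reached: Z-32 and F-54 — 2 of the 5.

2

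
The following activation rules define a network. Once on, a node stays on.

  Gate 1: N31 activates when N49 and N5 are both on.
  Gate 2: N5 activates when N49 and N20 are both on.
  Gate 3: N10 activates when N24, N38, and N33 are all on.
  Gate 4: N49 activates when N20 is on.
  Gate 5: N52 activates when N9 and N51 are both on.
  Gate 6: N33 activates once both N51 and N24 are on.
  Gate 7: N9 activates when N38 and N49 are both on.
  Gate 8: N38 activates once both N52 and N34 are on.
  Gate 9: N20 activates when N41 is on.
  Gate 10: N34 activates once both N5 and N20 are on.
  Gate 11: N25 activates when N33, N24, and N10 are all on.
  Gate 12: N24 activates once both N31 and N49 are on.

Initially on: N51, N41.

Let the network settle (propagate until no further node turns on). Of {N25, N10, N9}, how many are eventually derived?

N25 would need N33, N24, and N10 (Gate 11), but N10 never turns on.
N10 would need N24, N38, and N33 (Gate 3), but N38 never turns on.
N9 would need N38 and N49 (Gate 7), but N38 never turns on.
None of the 3 are reached.

0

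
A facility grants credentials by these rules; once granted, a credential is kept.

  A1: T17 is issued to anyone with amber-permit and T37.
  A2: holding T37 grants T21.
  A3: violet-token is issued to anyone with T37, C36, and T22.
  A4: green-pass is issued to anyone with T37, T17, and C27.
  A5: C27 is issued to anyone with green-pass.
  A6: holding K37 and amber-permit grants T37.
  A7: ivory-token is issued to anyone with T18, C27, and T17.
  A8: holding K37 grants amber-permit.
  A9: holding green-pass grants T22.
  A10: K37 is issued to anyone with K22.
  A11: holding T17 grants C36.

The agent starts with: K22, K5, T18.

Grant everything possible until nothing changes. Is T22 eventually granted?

No

T22 would need green-pass (A9), but green-pass is never granted.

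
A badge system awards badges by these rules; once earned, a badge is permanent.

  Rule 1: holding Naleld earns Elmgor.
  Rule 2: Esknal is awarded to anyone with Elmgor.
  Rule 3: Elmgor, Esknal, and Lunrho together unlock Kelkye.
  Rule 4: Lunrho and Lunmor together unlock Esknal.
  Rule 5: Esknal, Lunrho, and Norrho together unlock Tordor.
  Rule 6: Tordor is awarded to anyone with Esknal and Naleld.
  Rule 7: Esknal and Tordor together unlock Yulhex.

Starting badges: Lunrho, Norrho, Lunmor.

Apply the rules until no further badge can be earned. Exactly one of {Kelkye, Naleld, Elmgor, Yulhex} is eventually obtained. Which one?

Yulhex

With Lunrho and Lunmor, Esknal is earned (Rule 4).
With Esknal, Lunrho, and Norrho, Tordor is earned (Rule 5).
With Esknal and Tordor, Yulhex is earned (Rule 7).
Kelkye would need Elmgor, Esknal, and Lunrho (Rule 3), but Elmgor is never earned. Elmgor would need Naleld (Rule 1), but Naleld is never earned. No rule produces Naleld, and it is not given.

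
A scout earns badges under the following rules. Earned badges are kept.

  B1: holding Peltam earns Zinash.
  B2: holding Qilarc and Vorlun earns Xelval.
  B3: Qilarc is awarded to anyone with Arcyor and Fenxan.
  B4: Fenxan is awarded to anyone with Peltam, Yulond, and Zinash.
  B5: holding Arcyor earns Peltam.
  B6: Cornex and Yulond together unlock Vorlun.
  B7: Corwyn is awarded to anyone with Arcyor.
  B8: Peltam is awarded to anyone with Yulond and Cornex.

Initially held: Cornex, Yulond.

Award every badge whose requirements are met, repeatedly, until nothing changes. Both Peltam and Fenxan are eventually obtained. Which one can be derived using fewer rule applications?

Peltam

Peltam: With Yulond and Cornex, Peltam is earned (B8). [1 rule application]
Fenxan: With Yulond and Cornex, Peltam is earned (B8). With Peltam, Zinash is earned (B1). With Peltam, Yulond, and Zinash, Fenxan is earned (B4). [3 rule applications]
Peltam needs fewer.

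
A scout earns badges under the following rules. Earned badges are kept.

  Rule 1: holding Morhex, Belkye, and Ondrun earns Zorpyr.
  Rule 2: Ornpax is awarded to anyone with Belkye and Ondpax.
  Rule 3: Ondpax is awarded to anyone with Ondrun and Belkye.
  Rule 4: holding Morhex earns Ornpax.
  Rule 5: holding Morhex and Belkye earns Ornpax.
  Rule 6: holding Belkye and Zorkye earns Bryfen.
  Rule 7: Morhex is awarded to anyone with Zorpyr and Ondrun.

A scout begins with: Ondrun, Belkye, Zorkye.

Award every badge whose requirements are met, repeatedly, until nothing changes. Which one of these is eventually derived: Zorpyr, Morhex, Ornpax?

Ornpax

With Ondrun and Belkye, Ondpax is earned (Rule 3).
With Belkye and Ondpax, Ornpax is earned (Rule 2).
Zorpyr would need Morhex, Belkye, and Ondrun (Rule 1), but Morhex is never earned. Morhex would need Zorpyr and Ondrun (Rule 7), but Zorpyr is never earned.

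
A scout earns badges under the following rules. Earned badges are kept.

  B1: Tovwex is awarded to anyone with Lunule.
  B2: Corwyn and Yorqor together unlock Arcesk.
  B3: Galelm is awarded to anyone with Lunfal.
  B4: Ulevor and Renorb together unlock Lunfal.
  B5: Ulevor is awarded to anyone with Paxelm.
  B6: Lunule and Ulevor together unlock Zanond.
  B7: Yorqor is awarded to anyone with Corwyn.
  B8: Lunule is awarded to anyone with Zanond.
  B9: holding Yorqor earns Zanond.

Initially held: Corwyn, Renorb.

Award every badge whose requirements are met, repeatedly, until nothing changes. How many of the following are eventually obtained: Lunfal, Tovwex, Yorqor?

2

With Corwyn, Yorqor is earned (B7).
With Yorqor, Zanond is earned (B9).
With Zanond, Lunule is earned (B8).
With Lunule, Tovwex is earned (B1).
Lunfal would need Ulevor and Renorb (B4), but Ulevor is never earned.
Tovwex: reached.
Yorqor: reached.
Reached: Tovwex and Yorqor — 2 of the 3.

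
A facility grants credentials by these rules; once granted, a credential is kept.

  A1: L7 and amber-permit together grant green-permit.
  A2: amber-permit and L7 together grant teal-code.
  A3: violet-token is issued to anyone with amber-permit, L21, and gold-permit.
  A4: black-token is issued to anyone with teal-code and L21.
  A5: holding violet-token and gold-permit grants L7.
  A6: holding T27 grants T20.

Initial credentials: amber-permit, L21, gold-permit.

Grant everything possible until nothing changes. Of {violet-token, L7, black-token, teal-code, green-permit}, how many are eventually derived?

5

Holding amber-permit, L21, and gold-permit grants violet-token (A3).
Holding violet-token and gold-permit grants L7 (A5).
Holding amber-permit and L7 grants teal-code (A2).
Holding L7 and amber-permit grants green-permit (A1).
Holding teal-code and L21 grants black-token (A4).
violet-token: reached.
L7: reached.
black-token: reached.
teal-code: reached.
green-permit: reached.
All 5 are reached.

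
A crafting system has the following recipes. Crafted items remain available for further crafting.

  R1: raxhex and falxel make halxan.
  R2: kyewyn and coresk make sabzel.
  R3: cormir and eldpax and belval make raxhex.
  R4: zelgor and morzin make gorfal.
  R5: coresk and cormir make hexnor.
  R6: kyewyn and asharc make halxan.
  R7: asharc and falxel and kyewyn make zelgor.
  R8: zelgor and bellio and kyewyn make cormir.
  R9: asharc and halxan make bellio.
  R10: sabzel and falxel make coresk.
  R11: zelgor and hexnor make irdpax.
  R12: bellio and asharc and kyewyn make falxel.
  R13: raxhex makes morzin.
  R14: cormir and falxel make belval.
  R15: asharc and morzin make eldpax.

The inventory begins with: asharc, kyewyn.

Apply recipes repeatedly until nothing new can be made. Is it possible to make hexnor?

No

hexnor would need coresk and cormir (R5), but coresk is never obtained.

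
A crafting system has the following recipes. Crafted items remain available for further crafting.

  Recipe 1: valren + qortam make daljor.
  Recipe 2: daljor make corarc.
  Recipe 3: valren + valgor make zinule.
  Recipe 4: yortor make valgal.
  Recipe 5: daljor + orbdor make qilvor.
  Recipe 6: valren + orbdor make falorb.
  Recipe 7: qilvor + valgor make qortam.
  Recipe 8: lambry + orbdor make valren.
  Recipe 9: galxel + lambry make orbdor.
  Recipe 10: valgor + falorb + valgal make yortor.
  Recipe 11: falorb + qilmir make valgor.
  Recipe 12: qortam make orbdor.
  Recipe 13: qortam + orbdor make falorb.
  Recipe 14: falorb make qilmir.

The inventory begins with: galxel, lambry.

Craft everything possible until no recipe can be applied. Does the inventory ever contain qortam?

No

qortam would need qilvor and valgor (Recipe 7), but qilvor is never obtained.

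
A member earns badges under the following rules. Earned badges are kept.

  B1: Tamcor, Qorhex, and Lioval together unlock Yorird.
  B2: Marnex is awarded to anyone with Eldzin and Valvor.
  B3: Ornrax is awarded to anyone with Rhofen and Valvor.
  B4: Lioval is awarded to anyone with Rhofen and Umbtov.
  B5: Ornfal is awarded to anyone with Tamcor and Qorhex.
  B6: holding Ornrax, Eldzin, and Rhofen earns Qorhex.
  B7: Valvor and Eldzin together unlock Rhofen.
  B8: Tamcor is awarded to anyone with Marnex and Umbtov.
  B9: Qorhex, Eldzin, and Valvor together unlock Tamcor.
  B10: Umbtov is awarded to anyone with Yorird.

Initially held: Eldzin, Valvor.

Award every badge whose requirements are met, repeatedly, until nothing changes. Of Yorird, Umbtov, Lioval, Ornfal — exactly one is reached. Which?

With Valvor and Eldzin, Rhofen is earned (B7).
With Rhofen and Valvor, Ornrax is earned (B3).
With Ornrax, Eldzin, and Rhofen, Qorhex is earned (B6).
With Qorhex, Eldzin, and Valvor, Tamcor is earned (B9).
With Tamcor and Qorhex, Ornfal is earned (B5).
Umbtov would need Yorird (B10), but Yorird is never earned. Yorird would need Tamcor, Qorhex, and Lioval (B1), but Lioval is never earned. Lioval would need Rhofen and Umbtov (B4), but Umbtov is never earned.

Ornfal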